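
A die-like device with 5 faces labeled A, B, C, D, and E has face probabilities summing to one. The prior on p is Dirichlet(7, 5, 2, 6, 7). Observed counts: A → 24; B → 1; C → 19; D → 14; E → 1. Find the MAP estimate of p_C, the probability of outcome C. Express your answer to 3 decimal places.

MAP estimate of p_C = 0.247

The posterior is Dirichlet(αᵢ + nᵢ) = Dirichlet(31, 6, 21, 20, 8).
For a Dirichlet(a₁,…,a_K) with all aᵢ > 1, the mode has j-th component (aⱼ − 1)/(Σaᵢ − K).
Here Σaᵢ = 86 and K = 5, so p_C = (21 − 1)/(86 − 5) = 20/81 ≈ 0.247.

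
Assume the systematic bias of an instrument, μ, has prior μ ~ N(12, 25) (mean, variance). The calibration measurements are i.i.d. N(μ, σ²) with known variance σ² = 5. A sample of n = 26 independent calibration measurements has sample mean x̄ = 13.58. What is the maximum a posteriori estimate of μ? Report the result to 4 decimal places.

n = 26, x̄ = 13.58.
For a Normal prior and Normal likelihood with known variance, the posterior is Normal; its mode equals its mean, the precision-weighted average.
Prior precision 1/σ₀² = 1/25 = 0.04; data precision n/σ² = 26/5 = 5.2.
μ̂ = (0.04·12 + 5.2·13.58) / (0.04 + 5.2) = 71.096/5.24 = 8887/655 ≈ 13.5679.

μ̂_MAP = 13.5679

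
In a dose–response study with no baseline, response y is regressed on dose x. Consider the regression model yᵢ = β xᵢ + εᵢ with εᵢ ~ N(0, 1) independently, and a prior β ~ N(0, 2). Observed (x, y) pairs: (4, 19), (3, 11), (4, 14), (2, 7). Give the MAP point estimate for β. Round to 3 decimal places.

log p(β | y) = −Σ(yᵢ − βxᵢ)²/(2·1) − β²/(2·2) + const.
Setting the derivative to zero: Σxᵢ(yᵢ − βxᵢ)/1 − β/2 = 0, so β = Σxᵢyᵢ / (Σxᵢ² + σ²/τ²).
Σxᵢyᵢ = 4·19 + 3·11 + 4·14 + 2·7 = 179; Σxᵢ² = 45; σ²/τ² = 0.5.
β̂_MAP = 179 / (45 + 0.5) = 179/45.5 ≈ 3.934.

β̂_MAP = 3.934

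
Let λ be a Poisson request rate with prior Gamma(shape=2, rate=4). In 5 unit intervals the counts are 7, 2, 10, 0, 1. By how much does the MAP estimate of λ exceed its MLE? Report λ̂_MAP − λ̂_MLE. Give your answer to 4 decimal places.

MAP − MLE = -1.6667

Σxᵢ = 20. Posterior is Gamma(22, 9); MAP = (22−1)/9 = 21/9 ≈ 2.33333.
MLE = x̄ = 20/5 ≈ 4.00000.
Difference = 21/9 − 20/5 = -5/3 ≈ -1.6667.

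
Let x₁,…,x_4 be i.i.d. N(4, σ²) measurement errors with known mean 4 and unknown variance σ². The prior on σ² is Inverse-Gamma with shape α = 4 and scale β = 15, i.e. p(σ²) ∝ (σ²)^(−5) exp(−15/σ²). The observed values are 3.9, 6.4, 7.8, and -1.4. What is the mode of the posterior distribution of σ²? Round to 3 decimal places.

Sum of squared deviations about the known mean: SS = (3.9−4)² + (6.4−4)² + (7.8−4)² + (-1.4−4)² = 49.37.
The Normal likelihood contributes (σ²)^(−n/2) exp(−SS/(2σ²)), so the posterior is Inverse-Gamma(α + n/2, β + SS/2) = Inverse-Gamma(6, 39.685).
The mode of Inverse-Gamma(a, b) is b/(a+1) = 39.685/7 ≈ 5.669.

σ̂²_MAP = 5.669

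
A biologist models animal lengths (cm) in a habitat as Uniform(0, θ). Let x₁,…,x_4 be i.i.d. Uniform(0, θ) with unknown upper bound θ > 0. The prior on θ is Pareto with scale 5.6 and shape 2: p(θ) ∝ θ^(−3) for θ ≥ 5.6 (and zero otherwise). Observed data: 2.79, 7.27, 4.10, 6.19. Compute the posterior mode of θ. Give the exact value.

The Uniform(0, θ) likelihood is θ^(−n) for θ ≥ max(xᵢ), zero otherwise. Here max(xᵢ) = 7.27.
Posterior ∝ θ^(−3) · θ^(−4) = θ^(−7) on θ ≥ max(5.6, 7.27) = 7.27.
This density is strictly decreasing in θ, so the posterior mode lies at the lower boundary of the support.

θ̂_MAP = 7.27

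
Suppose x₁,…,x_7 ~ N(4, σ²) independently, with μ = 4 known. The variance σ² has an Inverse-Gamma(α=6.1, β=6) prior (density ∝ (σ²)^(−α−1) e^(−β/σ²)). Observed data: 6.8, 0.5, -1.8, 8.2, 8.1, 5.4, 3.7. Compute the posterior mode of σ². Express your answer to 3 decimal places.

σ̂²_MAP = 4.822

Sum of squared deviations about the known mean: SS = (6.8−4)² + (0.5−4)² + (-1.8−4)² + (8.2−4)² + (8.1−4)² + (5.4−4)² + (3.7−4)² = 90.23.
The Normal likelihood contributes (σ²)^(−n/2) exp(−SS/(2σ²)), so the posterior is Inverse-Gamma(α + n/2, β + SS/2) = Inverse-Gamma(9.6, 51.115).
The mode of Inverse-Gamma(a, b) is b/(a+1) = 51.115/10.6 ≈ 4.822.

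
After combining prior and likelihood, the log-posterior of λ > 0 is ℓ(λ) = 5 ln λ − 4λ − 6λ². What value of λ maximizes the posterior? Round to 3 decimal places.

ℓ'(λ) = 5/λ − 4 − 12λ. Setting this to zero and multiplying by λ: 12λ² + 4λ − 5 = 0.
λ = (−4 + √(4² + 4·12·5)) / (2·12) = (−4 + √256) / 24 = (−4 + 16)/24 = 1/2.
ℓ''(λ) = −5/λ² − 12 < 0, confirming a maximum.

λ̂_MAP = 0.500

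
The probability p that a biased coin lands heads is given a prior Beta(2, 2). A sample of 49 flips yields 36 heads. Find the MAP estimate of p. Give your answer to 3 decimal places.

Prior: Beta(2, 2).
Data: 36 successes in 49 trials. The binomial likelihood contributes p^36(1−p)^13, so the posterior is Beta(2+36, 2+13) = Beta(38, 15).
For Beta(a, b) with a, b > 1 the mode is (a−1)/(a+b−2) = 37/51 ≈ 0.725.

p̂_MAP = 0.725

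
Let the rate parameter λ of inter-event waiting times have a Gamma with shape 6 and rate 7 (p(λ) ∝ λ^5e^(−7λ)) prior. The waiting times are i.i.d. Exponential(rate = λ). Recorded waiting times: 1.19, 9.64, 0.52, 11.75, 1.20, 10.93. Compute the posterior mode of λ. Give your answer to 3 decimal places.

λ̂_MAP = 0.260

The Exponential(rate=λ) likelihood is ∝ λ^n e^(−λΣtᵢ). Here n = 6 and Σtᵢ = 1.19 + 9.64 + 0.52 + 11.75 + 1.20 + 10.93 = 35.23.
Posterior ∝ λ^5e^(−7λ) · λ^6e^(−35.23λ) = λ^11e^(−42.23λ), i.e. Gamma(12, 42.23).
Mode = (a−1)/b = 11/42.23 ≈ 0.260.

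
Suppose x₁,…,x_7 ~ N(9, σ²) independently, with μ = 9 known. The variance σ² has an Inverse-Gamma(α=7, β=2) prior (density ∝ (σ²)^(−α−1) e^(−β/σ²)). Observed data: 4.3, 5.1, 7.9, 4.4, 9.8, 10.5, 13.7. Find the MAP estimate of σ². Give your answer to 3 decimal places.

σ̂²_MAP = 3.854

Sum of squared deviations about the known mean: SS = (4.3−9)² + (5.1−9)² + (7.9−9)² + (4.4−9)² + (9.8−9)² + (10.5−9)² + (13.7−9)² = 84.65.
The Normal likelihood contributes (σ²)^(−n/2) exp(−SS/(2σ²)), so the posterior is Inverse-Gamma(α + n/2, β + SS/2) = Inverse-Gamma(10.5, 44.325).
The mode of Inverse-Gamma(a, b) is b/(a+1) = 44.325/11.5 ≈ 3.854.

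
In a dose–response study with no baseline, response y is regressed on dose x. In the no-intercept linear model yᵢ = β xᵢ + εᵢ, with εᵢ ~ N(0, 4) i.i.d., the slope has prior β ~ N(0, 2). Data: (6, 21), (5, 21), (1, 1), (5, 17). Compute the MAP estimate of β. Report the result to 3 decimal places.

log p(β | y) = −Σ(yᵢ − βxᵢ)²/(2·4) − β²/(2·2) + const.
Setting the derivative to zero: Σxᵢ(yᵢ − βxᵢ)/4 − β/2 = 0, so β = Σxᵢyᵢ / (Σxᵢ² + σ²/τ²).
Σxᵢyᵢ = 6·21 + 5·21 + 1·1 + 5·17 = 317; Σxᵢ² = 87; σ²/τ² = 2.
β̂_MAP = 317 / (87 + 2) = 317/89 ≈ 3.562.

β̂_MAP = 3.562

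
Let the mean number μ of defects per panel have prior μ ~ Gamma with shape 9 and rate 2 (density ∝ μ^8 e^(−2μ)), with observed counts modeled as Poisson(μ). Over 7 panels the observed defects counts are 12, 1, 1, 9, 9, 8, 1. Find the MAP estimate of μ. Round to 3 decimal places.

μ̂_MAP = 5.444

Σxᵢ = 12+1+1+9+9+8+1 = 41, with n = 7.
Posterior ∝ μ^8e^(−2μ) · μ^41e^(−7μ) = μ^49e^(−9μ), i.e. Gamma(shape=50, rate=9).
The mode of a Gamma(a, b) with a ≥ 1 (shape–rate) is (a−1)/b = 49/9 ≈ 5.444.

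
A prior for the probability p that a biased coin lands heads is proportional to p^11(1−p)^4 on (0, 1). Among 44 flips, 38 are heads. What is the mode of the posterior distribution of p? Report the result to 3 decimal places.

The prior density ∝ p^11(1−p)^4 is the kernel of Beta(12, 5).
Data: 38 successes in 44 trials. The binomial likelihood contributes p^38(1−p)^6, so the posterior is Beta(12+38, 5+6) = Beta(50, 11).
For Beta(a, b) with a, b > 1 the mode is (a−1)/(a+b−2) = 49/59 ≈ 0.831.

p̂_MAP = 0.831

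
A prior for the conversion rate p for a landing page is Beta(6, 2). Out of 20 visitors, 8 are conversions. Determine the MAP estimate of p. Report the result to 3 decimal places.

p̂_MAP = 0.500

Prior: Beta(6, 2).
Data: 8 successes in 20 trials. The binomial likelihood contributes p^8(1−p)^12, so the posterior is Beta(6+8, 2+12) = Beta(14, 14).
For Beta(a, b) with a, b > 1 the mode is (a−1)/(a+b−2) = 13/26 ≈ 0.500.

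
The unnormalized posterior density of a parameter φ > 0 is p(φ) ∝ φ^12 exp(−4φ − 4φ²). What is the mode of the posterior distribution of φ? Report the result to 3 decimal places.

ℓ'(φ) = 12/φ − 4 − 8φ. Setting this to zero and multiplying by φ: 8φ² + 4φ − 12 = 0.
φ = (−4 + √(4² + 4·8·12)) / (2·8) = (−4 + √400) / 16 = (−4 + 20)/16 = 1.
ℓ''(φ) = −12/φ² − 8 < 0, confirming a maximum.

φ̂_MAP = 1.000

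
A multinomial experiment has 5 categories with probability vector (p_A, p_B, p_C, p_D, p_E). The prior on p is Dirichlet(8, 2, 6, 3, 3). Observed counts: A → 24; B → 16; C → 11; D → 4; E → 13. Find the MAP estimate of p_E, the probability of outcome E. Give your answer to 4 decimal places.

MAP estimate of p_E = 0.1765

The posterior is Dirichlet(αᵢ + nᵢ) = Dirichlet(32, 18, 17, 7, 16).
For a Dirichlet(a₁,…,a_K) with all aᵢ > 1, the mode has j-th component (aⱼ − 1)/(Σaᵢ − K).
Here Σaᵢ = 90 and K = 5, so p_E = (16 − 1)/(90 − 5) = 15/85 ≈ 0.1765.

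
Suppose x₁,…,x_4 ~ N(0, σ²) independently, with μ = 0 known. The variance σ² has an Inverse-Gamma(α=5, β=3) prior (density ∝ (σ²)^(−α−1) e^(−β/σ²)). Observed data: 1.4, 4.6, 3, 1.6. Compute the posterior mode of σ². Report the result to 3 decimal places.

Sum of squared deviations about the known mean: SS = (1.4−0)² + (4.6−0)² + (3−0)² + (1.6−0)² = 34.68.
The Normal likelihood contributes (σ²)^(−n/2) exp(−SS/(2σ²)), so the posterior is Inverse-Gamma(α + n/2, β + SS/2) = Inverse-Gamma(7, 20.34).
The mode of Inverse-Gamma(a, b) is b/(a+1) = 20.34/8 ≈ 2.543.

σ̂²_MAP = 2.543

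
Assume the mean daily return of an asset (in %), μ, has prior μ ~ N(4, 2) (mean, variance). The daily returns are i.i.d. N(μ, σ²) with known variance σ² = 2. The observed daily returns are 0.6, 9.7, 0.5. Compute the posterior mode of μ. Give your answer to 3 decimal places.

n = 3; x̄ = (0.6 + 9.7 + 0.5)/3 = 10.8/3 = 3.6.
For a Normal prior and Normal likelihood with known variance, the posterior is Normal; its mode equals its mean, the precision-weighted average.
Prior precision 1/σ₀² = 1/2 = 0.5; data precision n/σ² = 3/2 = 1.5.
μ̂ = (0.5·4 + 1.5·3.6) / (0.5 + 1.5) = 7.4/2 = 3.700.

μ̂_MAP = 3.700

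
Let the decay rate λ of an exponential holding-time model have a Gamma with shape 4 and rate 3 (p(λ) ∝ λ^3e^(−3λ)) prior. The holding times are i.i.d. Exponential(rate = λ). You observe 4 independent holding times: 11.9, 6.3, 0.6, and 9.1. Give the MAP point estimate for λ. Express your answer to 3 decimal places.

The Exponential(rate=λ) likelihood is ∝ λ^n e^(−λΣtᵢ). Here n = 4 and Σtᵢ = 11.9 + 6.3 + 0.6 + 9.1 = 27.9.
Posterior ∝ λ^3e^(−3λ) · λ^4e^(−27.9λ) = λ^7e^(−30.9λ), i.e. Gamma(8, 30.9).
Mode = (a−1)/b = 7/30.9 ≈ 0.227.

λ̂_MAP = 0.227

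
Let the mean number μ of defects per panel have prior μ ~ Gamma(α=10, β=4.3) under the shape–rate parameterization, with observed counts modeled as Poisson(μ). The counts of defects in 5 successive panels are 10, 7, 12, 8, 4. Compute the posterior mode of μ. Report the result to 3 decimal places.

Σxᵢ = 10+7+12+8+4 = 41, with n = 5.
Posterior ∝ μ^9e^(−4.3μ) · μ^41e^(−5μ) = μ^50e^(−9.3μ), i.e. Gamma(shape=51, rate=9.3).
The mode of a Gamma(a, b) with a ≥ 1 (shape–rate) is (a−1)/b = 50/9.3 ≈ 5.376.

μ̂_MAP = 5.376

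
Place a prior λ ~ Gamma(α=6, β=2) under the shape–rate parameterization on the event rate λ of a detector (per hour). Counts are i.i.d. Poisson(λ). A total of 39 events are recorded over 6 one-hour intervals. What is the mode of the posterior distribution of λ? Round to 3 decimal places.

λ̂_MAP = 5.500

Σxᵢ = 39, n = 6.
Posterior ∝ λ^5e^(−2λ) · λ^39e^(−6λ) = λ^44e^(−8λ), i.e. Gamma(shape=45, rate=8).
The mode of a Gamma(a, b) with a ≥ 1 (shape–rate) is (a−1)/b = 44/8 ≈ 5.500.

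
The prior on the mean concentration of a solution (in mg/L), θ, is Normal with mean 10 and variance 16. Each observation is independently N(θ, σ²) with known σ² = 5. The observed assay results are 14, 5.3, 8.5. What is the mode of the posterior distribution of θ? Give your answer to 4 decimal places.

θ̂_MAP = 9.3358

n = 3; x̄ = (14 + 5.3 + 8.5)/3 = 27.8/3 = 139/15 ≈ 9.2667.
For a Normal prior and Normal likelihood with known variance, the posterior is Normal; its mode equals its mean, the precision-weighted average.
Prior precision 1/σ₀² = 1/16 = 0.0625; data precision n/σ² = 3/5 = 0.6.
θ̂ = (0.0625·10 + 0.6·(139/15)) / (0.0625 + 0.6) = 6.185/0.6625 = 2474/265 ≈ 9.3358.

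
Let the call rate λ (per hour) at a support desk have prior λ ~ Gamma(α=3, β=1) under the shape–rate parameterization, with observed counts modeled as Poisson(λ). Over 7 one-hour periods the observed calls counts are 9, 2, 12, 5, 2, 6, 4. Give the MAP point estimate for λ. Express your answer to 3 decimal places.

Σxᵢ = 9+2+12+5+2+6+4 = 40, with n = 7.
Posterior ∝ λ^2e^(−1λ) · λ^40e^(−7λ) = λ^42e^(−8λ), i.e. Gamma(shape=43, rate=8).
The mode of a Gamma(a, b) with a ≥ 1 (shape–rate) is (a−1)/b = 42/8 ≈ 5.250.

λ̂_MAP = 5.250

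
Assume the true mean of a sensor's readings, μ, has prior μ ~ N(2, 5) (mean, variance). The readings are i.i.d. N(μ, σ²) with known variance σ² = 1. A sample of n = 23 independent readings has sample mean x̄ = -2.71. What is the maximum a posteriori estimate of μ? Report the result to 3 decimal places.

μ̂_MAP = -2.669

n = 23, x̄ = -2.71.
For a Normal prior and Normal likelihood with known variance, the posterior is Normal; its mode equals its mean, the precision-weighted average.
Prior precision 1/σ₀² = 1/5 = 0.2; data precision n/σ² = 23/1 = 23.
μ̂ = (0.2·2 + 23·(-2.71)) / (0.2 + 23) = (-61.93)/23.2 = -6193/2320 ≈ -2.669.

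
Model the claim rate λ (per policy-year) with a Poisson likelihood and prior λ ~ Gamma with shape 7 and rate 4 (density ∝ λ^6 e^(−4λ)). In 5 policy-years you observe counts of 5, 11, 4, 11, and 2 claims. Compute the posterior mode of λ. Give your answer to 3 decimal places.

Σxᵢ = 5+11+4+11+2 = 33, with n = 5.
Posterior ∝ λ^6e^(−4λ) · λ^33e^(−5λ) = λ^39e^(−9λ), i.e. Gamma(shape=40, rate=9).
The mode of a Gamma(a, b) with a ≥ 1 (shape–rate) is (a−1)/b = 39/9 ≈ 4.333.

λ̂_MAP = 4.333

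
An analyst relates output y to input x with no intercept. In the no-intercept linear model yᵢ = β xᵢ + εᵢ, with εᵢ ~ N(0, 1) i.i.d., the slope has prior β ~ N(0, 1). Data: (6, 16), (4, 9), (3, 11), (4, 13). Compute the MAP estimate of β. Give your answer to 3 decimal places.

log p(β | y) = −Σ(yᵢ − βxᵢ)²/(2·1) − β²/(2·1) + const.
Setting the derivative to zero: Σxᵢ(yᵢ − βxᵢ)/1 − β/1 = 0, so β = Σxᵢyᵢ / (Σxᵢ² + σ²/τ²).
Σxᵢyᵢ = 6·16 + 4·9 + 3·11 + 4·13 = 217; Σxᵢ² = 77; σ²/τ² = 1.
β̂_MAP = 217 / (77 + 1) = 217/78 ≈ 2.782.

β̂_MAP = 2.782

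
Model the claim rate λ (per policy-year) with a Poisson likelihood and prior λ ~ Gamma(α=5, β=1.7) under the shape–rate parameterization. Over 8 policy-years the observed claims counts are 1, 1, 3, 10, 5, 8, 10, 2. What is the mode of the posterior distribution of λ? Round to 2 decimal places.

λ̂_MAP = 4.54

Σxᵢ = 1+1+3+10+5+8+10+2 = 40, with n = 8.
Posterior ∝ λ^4e^(−1.7λ) · λ^40e^(−8λ) = λ^44e^(−9.7λ), i.e. Gamma(shape=45, rate=9.7).
The mode of a Gamma(a, b) with a ≥ 1 (shape–rate) is (a−1)/b = 44/9.7 ≈ 4.54.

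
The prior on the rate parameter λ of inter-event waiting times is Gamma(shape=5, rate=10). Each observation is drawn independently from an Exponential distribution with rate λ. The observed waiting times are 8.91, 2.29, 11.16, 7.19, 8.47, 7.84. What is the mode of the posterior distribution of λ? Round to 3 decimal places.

λ̂_MAP = 0.179

The Exponential(rate=λ) likelihood is ∝ λ^n e^(−λΣtᵢ). Here n = 6 and Σtᵢ = 8.91 + 2.29 + 11.16 + 7.19 + 8.47 + 7.84 = 45.86.
Posterior ∝ λ^4e^(−10λ) · λ^6e^(−45.86λ) = λ^10e^(−55.86λ), i.e. Gamma(11, 55.86).
Mode = (a−1)/b = 10/55.86 ≈ 0.179.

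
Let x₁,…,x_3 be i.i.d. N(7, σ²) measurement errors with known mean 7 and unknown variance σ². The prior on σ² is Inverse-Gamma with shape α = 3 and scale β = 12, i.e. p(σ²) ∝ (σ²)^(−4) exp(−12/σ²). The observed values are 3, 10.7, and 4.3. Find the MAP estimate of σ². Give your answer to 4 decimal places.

σ̂²_MAP = 5.5436

Sum of squared deviations about the known mean: SS = (3−7)² + (10.7−7)² + (4.3−7)² = 36.98.
The Normal likelihood contributes (σ²)^(−n/2) exp(−SS/(2σ²)), so the posterior is Inverse-Gamma(α + n/2, β + SS/2) = Inverse-Gamma(4.5, 30.49).
The mode of Inverse-Gamma(a, b) is b/(a+1) = 30.49/5.5 ≈ 5.5436.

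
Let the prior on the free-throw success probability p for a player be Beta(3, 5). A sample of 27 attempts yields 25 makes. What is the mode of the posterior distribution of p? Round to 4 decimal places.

p̂_MAP = 0.8182

Prior: Beta(3, 5).
Data: 25 successes in 27 trials. The binomial likelihood contributes p^25(1−p)^2, so the posterior is Beta(3+25, 5+2) = Beta(28, 7).
For Beta(a, b) with a, b > 1 the mode is (a−1)/(a+b−2) = 27/33 ≈ 0.8182.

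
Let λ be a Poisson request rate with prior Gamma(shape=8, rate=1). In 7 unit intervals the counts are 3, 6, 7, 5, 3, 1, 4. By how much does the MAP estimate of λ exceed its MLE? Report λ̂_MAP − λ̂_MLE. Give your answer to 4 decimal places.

Σxᵢ = 29. Posterior is Gamma(37, 8); MAP = (37−1)/8 = 36/8 ≈ 4.50000.
MLE = x̄ = 29/7 ≈ 4.14286.
Difference = 36/8 − 29/7 = 5/14 ≈ 0.3571.

MAP − MLE = 0.3571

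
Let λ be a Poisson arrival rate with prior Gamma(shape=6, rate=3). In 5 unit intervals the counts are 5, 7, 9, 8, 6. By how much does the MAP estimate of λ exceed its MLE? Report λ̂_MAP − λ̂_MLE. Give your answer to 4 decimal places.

MAP − MLE = -2.0000

Σxᵢ = 35. Posterior is Gamma(41, 8); MAP = (41−1)/8 = 40/8 ≈ 5.00000.
MLE = x̄ = 35/5 ≈ 7.00000.
Difference = 40/8 − 35/5 = -2 ≈ -2.0000.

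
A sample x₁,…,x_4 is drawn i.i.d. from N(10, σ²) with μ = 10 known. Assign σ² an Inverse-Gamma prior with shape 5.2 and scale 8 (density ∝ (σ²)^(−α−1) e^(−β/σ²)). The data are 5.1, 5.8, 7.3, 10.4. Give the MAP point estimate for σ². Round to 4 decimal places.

Sum of squared deviations about the known mean: SS = (5.1−10)² + (5.8−10)² + (7.3−10)² + (10.4−10)² = 49.1.
The Normal likelihood contributes (σ²)^(−n/2) exp(−SS/(2σ²)), so the posterior is Inverse-Gamma(α + n/2, β + SS/2) = Inverse-Gamma(7.2, 32.55).
The mode of Inverse-Gamma(a, b) is b/(a+1) = 32.55/8.2 ≈ 3.9695.

σ̂²_MAP = 3.9695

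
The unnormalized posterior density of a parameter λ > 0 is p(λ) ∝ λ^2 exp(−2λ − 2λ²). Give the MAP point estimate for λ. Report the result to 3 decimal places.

λ̂_MAP = 0.500

ℓ'(λ) = 2/λ − 2 − 4λ. Setting this to zero and multiplying by λ: 4λ² + 2λ − 2 = 0.
λ = (−2 + √(2² + 4·4·2)) / (2·4) = (−2 + √36) / 8 = (−2 + 6)/8 = 1/2.
ℓ''(λ) = −2/λ² − 4 < 0, confirming a maximum.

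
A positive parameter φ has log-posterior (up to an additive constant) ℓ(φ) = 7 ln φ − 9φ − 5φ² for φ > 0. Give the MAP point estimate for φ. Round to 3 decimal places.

φ̂_MAP = 0.500

ℓ'(φ) = 7/φ − 9 − 10φ. Setting this to zero and multiplying by φ: 10φ² + 9φ − 7 = 0.
φ = (−9 + √(9² + 4·10·7)) / (2·10) = (−9 + √361) / 20 = (−9 + 19)/20 = 1/2.
ℓ''(φ) = −7/φ² − 10 < 0, confirming a maximum.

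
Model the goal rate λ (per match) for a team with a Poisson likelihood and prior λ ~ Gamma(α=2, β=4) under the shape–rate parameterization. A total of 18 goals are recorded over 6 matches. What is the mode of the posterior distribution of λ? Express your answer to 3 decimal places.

Σxᵢ = 18, n = 6.
Posterior ∝ λe^(−4λ) · λ^18e^(−6λ) = λ^19e^(−10λ), i.e. Gamma(shape=20, rate=10).
The mode of a Gamma(a, b) with a ≥ 1 (shape–rate) is (a−1)/b = 19/10 ≈ 1.900.

λ̂_MAP = 1.900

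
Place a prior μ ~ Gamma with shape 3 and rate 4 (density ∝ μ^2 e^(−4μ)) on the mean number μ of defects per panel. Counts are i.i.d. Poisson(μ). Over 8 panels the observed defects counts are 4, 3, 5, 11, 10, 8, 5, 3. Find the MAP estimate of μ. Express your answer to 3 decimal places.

Σxᵢ = 4+3+5+11+10+8+5+3 = 49, with n = 8.
Posterior ∝ μ^2e^(−4μ) · μ^49e^(−8μ) = μ^51e^(−12μ), i.e. Gamma(shape=52, rate=12).
The mode of a Gamma(a, b) with a ≥ 1 (shape–rate) is (a−1)/b = 51/12 ≈ 4.250.

μ̂_MAP = 4.250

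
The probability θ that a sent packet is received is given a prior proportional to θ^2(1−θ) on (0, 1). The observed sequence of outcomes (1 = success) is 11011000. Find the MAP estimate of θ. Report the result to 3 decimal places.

The prior density ∝ θ^2(1−θ)^1 is the kernel of Beta(3, 2).
Data: 4 successes in 8 trials (from the sequence). The binomial likelihood contributes θ^4(1−θ)^4, so the posterior is Beta(3+4, 2+4) = Beta(7, 6).
For Beta(a, b) with a, b > 1 the mode is (a−1)/(a+b−2) = 6/11 ≈ 0.545.

θ̂_MAP = 0.545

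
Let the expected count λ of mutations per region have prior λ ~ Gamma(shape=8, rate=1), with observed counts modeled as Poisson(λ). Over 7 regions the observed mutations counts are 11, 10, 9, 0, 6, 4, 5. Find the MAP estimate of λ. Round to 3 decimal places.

Σxᵢ = 11+10+9+0+6+4+5 = 45, with n = 7.
Posterior ∝ λ^7e^(−1λ) · λ^45e^(−7λ) = λ^52e^(−8λ), i.e. Gamma(shape=53, rate=8).
The mode of a Gamma(a, b) with a ≥ 1 (shape–rate) is (a−1)/b = 52/8 ≈ 6.500.

λ̂_MAP = 6.500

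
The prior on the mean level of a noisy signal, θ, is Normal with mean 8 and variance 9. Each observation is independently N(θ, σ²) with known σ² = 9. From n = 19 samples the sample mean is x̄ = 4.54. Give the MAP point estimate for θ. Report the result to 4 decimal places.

θ̂_MAP = 4.7130

n = 19, x̄ = 4.54.
For a Normal prior and Normal likelihood with known variance, the posterior is Normal; its mode equals its mean, the precision-weighted average.
Prior precision 1/σ₀² = 1/9; data precision n/σ² = 19/9.
θ̂ = ((1/9)·8 + (19/9)·4.54) / (1/9 + 19/9) = (1571/150)/(20/9) = 4.7130.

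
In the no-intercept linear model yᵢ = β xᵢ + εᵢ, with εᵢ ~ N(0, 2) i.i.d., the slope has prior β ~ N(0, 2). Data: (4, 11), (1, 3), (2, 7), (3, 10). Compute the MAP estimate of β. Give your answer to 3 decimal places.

β̂_MAP = 2.935

log p(β | y) = −Σ(yᵢ − βxᵢ)²/(2·2) − β²/(2·2) + const.
Setting the derivative to zero: Σxᵢ(yᵢ − βxᵢ)/2 − β/2 = 0, so β = Σxᵢyᵢ / (Σxᵢ² + σ²/τ²).
Σxᵢyᵢ = 4·11 + 1·3 + 2·7 + 3·10 = 91; Σxᵢ² = 30; σ²/τ² = 1.
β̂_MAP = 91 / (30 + 1) = 91/31 ≈ 2.935.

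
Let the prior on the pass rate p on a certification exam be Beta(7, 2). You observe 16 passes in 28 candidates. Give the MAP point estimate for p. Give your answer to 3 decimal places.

p̂_MAP = 0.629

Prior: Beta(7, 2).
Data: 16 successes in 28 trials. The binomial likelihood contributes p^16(1−p)^12, so the posterior is Beta(7+16, 2+12) = Beta(23, 14).
For Beta(a, b) with a, b > 1 the mode is (a−1)/(a+b−2) = 22/35 ≈ 0.629.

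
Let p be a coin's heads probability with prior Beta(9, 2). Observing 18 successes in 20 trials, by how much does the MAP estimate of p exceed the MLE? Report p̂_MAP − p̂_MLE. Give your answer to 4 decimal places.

MAP − MLE = -0.0034

Posterior is Beta(27, 4); MAP = (27−1)/(31−2) = 26/29 ≈ 0.89655.
MLE ignores the prior: p̂_MLE = k/n = 18/20 ≈ 0.90000.
Difference = 26/29 − 18/20 = -1/290 ≈ -0.0034.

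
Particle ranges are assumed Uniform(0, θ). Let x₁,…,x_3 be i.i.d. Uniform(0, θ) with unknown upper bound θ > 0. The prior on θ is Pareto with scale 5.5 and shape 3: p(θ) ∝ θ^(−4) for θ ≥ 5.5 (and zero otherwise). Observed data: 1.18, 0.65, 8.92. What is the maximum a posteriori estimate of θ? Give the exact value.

θ̂_MAP = 8.92

The Uniform(0, θ) likelihood is θ^(−n) for θ ≥ max(xᵢ), zero otherwise. Here max(xᵢ) = 8.92.
Posterior ∝ θ^(−4) · θ^(−3) = θ^(−7) on θ ≥ max(5.5, 8.92) = 8.92.
This density is strictly decreasing in θ, so the posterior mode lies at the lower boundary of the support.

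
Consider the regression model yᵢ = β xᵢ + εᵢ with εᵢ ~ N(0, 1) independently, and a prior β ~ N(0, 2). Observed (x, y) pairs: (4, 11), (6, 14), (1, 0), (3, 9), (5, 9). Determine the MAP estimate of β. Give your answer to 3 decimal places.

log p(β | y) = −Σ(yᵢ − βxᵢ)²/(2·1) − β²/(2·2) + const.
Setting the derivative to zero: Σxᵢ(yᵢ − βxᵢ)/1 − β/2 = 0, so β = Σxᵢyᵢ / (Σxᵢ² + σ²/τ²).
Σxᵢyᵢ = 4·11 + 6·14 + 1·0 + 3·9 + 5·9 = 200; Σxᵢ² = 87; σ²/τ² = 0.5.
β̂_MAP = 200 / (87 + 0.5) = 200/87.5 ≈ 2.286.

β̂_MAP = 2.286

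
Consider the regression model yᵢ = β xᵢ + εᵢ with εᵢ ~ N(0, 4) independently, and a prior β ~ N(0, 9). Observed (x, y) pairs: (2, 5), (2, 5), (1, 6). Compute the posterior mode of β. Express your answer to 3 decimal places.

β̂_MAP = 2.753

log p(β | y) = −Σ(yᵢ − βxᵢ)²/(2·4) − β²/(2·9) + const.
Setting the derivative to zero: Σxᵢ(yᵢ − βxᵢ)/4 − β/9 = 0, so β = Σxᵢyᵢ / (Σxᵢ² + σ²/τ²).
Σxᵢyᵢ = 2·5 + 2·5 + 1·6 = 26; Σxᵢ² = 9; σ²/τ² = 4/9.
β̂_MAP = 26 / (9 + 4/9) = 26/(85/9) = 234/85 ≈ 2.753.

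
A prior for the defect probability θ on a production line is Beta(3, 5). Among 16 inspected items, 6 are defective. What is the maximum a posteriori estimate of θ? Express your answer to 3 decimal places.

θ̂_MAP = 0.364

Prior: Beta(3, 5).
Data: 6 successes in 16 trials. The binomial likelihood contributes θ^6(1−θ)^10, so the posterior is Beta(3+6, 5+10) = Beta(9, 15).
For Beta(a, b) with a, b > 1 the mode is (a−1)/(a+b−2) = 8/22 ≈ 0.364.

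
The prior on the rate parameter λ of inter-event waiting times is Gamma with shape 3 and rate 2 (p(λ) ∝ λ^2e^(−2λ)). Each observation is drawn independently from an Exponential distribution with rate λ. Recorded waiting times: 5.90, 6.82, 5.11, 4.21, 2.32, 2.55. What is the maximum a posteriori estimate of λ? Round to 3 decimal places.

λ̂_MAP = 0.277

The Exponential(rate=λ) likelihood is ∝ λ^n e^(−λΣtᵢ). Here n = 6 and Σtᵢ = 5.90 + 6.82 + 5.11 + 4.21 + 2.32 + 2.55 = 26.91.
Posterior ∝ λ^2e^(−2λ) · λ^6e^(−26.91λ) = λ^8e^(−28.91λ), i.e. Gamma(9, 28.91).
Mode = (a−1)/b = 8/28.91 ≈ 0.277.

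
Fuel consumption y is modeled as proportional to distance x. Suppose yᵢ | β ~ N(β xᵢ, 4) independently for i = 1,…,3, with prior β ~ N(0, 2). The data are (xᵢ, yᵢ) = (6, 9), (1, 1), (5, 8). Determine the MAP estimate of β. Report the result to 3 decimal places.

log p(β | y) = −Σ(yᵢ − βxᵢ)²/(2·4) − β²/(2·2) + const.
Setting the derivative to zero: Σxᵢ(yᵢ − βxᵢ)/4 − β/2 = 0, so β = Σxᵢyᵢ / (Σxᵢ² + σ²/τ²).
Σxᵢyᵢ = 6·9 + 1·1 + 5·8 = 95; Σxᵢ² = 62; σ²/τ² = 2.
β̂_MAP = 95 / (62 + 2) = 95/64 ≈ 1.484.

β̂_MAP = 1.484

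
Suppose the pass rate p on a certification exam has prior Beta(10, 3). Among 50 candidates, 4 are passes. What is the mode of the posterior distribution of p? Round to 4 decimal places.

p̂_MAP = 0.2131

Prior: Beta(10, 3).
Data: 4 successes in 50 trials. The binomial likelihood contributes p^4(1−p)^46, so the posterior is Beta(10+4, 3+46) = Beta(14, 49).
For Beta(a, b) with a, b > 1 the mode is (a−1)/(a+b−2) = 13/61 ≈ 0.2131.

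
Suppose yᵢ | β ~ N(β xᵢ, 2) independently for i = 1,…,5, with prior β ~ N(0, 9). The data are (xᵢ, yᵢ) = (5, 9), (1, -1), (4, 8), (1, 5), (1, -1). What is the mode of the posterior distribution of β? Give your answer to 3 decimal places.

log p(β | y) = −Σ(yᵢ − βxᵢ)²/(2·2) − β²/(2·9) + const.
Setting the derivative to zero: Σxᵢ(yᵢ − βxᵢ)/2 − β/9 = 0, so β = Σxᵢyᵢ / (Σxᵢ² + σ²/τ²).
Σxᵢyᵢ = 5·9 + 1·(-1) + 4·8 + 1·5 + 1·(-1) = 80; Σxᵢ² = 44; σ²/τ² = 2/9.
β̂_MAP = 80 / (44 + 2/9) = 80/(398/9) = 360/199 ≈ 1.809.

β̂_MAP = 1.809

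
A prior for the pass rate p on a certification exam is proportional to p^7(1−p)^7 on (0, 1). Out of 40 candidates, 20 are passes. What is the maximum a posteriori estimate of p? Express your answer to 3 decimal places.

p̂_MAP = 0.500

The prior density ∝ p^7(1−p)^7 is the kernel of Beta(8, 8).
Data: 20 successes in 40 trials. The binomial likelihood contributes p^20(1−p)^20, so the posterior is Beta(8+20, 8+20) = Beta(28, 28).
For Beta(a, b) with a, b > 1 the mode is (a−1)/(a+b−2) = 27/54 ≈ 0.500.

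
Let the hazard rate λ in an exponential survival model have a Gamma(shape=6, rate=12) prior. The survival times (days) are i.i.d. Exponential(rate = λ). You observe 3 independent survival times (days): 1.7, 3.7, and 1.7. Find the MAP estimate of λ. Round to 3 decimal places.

λ̂_MAP = 0.419

The Exponential(rate=λ) likelihood is ∝ λ^n e^(−λΣtᵢ). Here n = 3 and Σtᵢ = 1.7 + 3.7 + 1.7 = 7.1.
Posterior ∝ λ^5e^(−12λ) · λ^3e^(−7.1λ) = λ^8e^(−19.1λ), i.e. Gamma(9, 19.1).
Mode = (a−1)/b = 8/19.1 ≈ 0.419.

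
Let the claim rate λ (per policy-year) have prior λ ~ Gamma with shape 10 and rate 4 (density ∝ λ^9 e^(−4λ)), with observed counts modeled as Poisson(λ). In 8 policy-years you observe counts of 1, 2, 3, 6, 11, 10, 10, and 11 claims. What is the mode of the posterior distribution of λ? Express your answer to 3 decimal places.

λ̂_MAP = 5.250

Σxᵢ = 1+2+3+6+11+10+10+11 = 54, with n = 8.
Posterior ∝ λ^9e^(−4λ) · λ^54e^(−8λ) = λ^63e^(−12λ), i.e. Gamma(shape=64, rate=12).
The mode of a Gamma(a, b) with a ≥ 1 (shape–rate) is (a−1)/b = 63/12 ≈ 5.250.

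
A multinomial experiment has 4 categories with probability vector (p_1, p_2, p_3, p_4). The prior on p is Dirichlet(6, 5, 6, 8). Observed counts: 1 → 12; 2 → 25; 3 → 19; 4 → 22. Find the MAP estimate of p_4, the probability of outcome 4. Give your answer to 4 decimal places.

MAP estimate: 0.2929

The posterior is Dirichlet(αᵢ + nᵢ) = Dirichlet(18, 30, 25, 30).
For a Dirichlet(a₁,…,a_K) with all aᵢ > 1, the mode has j-th component (aⱼ − 1)/(Σaᵢ − K).
Here Σaᵢ = 103 and K = 4, so p_4 = (30 − 1)/(103 − 4) = 29/99 ≈ 0.2929.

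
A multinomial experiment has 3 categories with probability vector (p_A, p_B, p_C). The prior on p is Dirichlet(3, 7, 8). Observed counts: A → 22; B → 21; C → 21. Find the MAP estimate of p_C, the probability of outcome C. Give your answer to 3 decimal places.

MAP estimate of p_C = 0.354

The posterior is Dirichlet(αᵢ + nᵢ) = Dirichlet(25, 28, 29).
For a Dirichlet(a₁,…,a_K) with all aᵢ > 1, the mode has j-th component (aⱼ − 1)/(Σaᵢ − K).
Here Σaᵢ = 82 and K = 3, so p_C = (29 − 1)/(82 − 3) = 28/79 ≈ 0.354.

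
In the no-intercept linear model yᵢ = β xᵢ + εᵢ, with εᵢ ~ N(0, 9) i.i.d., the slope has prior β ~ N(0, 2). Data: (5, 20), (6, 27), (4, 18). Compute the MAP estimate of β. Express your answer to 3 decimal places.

log p(β | y) = −Σ(yᵢ − βxᵢ)²/(2·9) − β²/(2·2) + const.
Setting the derivative to zero: Σxᵢ(yᵢ − βxᵢ)/9 − β/2 = 0, so β = Σxᵢyᵢ / (Σxᵢ² + σ²/τ²).
Σxᵢyᵢ = 5·20 + 6·27 + 4·18 = 334; Σxᵢ² = 77; σ²/τ² = 4.5.
β̂_MAP = 334 / (77 + 4.5) = 334/81.5 ≈ 4.098.

β̂_MAP = 4.098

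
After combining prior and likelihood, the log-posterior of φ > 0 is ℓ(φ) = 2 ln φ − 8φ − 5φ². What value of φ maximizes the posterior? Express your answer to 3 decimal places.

φ̂_MAP = 0.200

ℓ'(φ) = 2/φ − 8 − 10φ. Setting this to zero and multiplying by φ: 10φ² + 8φ − 2 = 0.
φ = (−8 + √(8² + 4·10·2)) / (2·10) = (−8 + √144) / 20 = (−8 + 12)/20 = 1/5.
ℓ''(φ) = −2/φ² − 10 < 0, confirming a maximum.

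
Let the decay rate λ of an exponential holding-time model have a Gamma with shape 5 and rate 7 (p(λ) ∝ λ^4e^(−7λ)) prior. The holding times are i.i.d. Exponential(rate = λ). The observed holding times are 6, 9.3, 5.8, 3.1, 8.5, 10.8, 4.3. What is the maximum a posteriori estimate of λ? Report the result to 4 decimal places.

λ̂_MAP = 0.2007

The Exponential(rate=λ) likelihood is ∝ λ^n e^(−λΣtᵢ). Here n = 7 and Σtᵢ = 6 + 9.3 + 5.8 + 3.1 + 8.5 + 10.8 + 4.3 = 47.8.
Posterior ∝ λ^4e^(−7λ) · λ^7e^(−47.8λ) = λ^11e^(−54.8λ), i.e. Gamma(12, 54.8).
Mode = (a−1)/b = 11/54.8 ≈ 0.2007.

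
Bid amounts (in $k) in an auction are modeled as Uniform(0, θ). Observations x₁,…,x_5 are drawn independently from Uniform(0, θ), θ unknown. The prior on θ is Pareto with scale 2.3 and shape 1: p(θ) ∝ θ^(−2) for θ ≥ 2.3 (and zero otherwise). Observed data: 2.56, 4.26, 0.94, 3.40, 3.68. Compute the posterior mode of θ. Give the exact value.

θ̂_MAP = 4.26

The Uniform(0, θ) likelihood is θ^(−n) for θ ≥ max(xᵢ), zero otherwise. Here max(xᵢ) = 4.26.
Posterior ∝ θ^(−2) · θ^(−5) = θ^(−7) on θ ≥ max(2.3, 4.26) = 4.26.
This density is strictly decreasing in θ, so the posterior mode lies at the lower boundary of the support.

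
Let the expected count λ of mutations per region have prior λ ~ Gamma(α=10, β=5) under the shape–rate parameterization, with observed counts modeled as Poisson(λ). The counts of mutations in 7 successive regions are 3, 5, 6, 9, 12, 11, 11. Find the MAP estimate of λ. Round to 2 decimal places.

Σxᵢ = 3+5+6+9+12+11+11 = 57, with n = 7.
Posterior ∝ λ^9e^(−5λ) · λ^57e^(−7λ) = λ^66e^(−12λ), i.e. Gamma(shape=67, rate=12).
The mode of a Gamma(a, b) with a ≥ 1 (shape–rate) is (a−1)/b = 66/12 ≈ 5.50.

λ̂_MAP = 5.50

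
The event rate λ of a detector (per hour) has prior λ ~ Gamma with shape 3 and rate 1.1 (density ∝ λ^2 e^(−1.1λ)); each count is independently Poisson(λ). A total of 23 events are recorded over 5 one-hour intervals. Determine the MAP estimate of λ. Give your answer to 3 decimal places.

λ̂_MAP = 4.098

Σxᵢ = 23, n = 5.
Posterior ∝ λ^2e^(−1.1λ) · λ^23e^(−5λ) = λ^25e^(−6.1λ), i.e. Gamma(shape=26, rate=6.1).
The mode of a Gamma(a, b) with a ≥ 1 (shape–rate) is (a−1)/b = 25/6.1 ≈ 4.098.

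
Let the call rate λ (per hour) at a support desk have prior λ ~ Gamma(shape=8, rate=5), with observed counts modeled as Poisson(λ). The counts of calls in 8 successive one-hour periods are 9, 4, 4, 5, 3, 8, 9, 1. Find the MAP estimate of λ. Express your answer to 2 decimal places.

λ̂_MAP = 3.85

Σxᵢ = 9+4+4+5+3+8+9+1 = 43, with n = 8.
Posterior ∝ λ^7e^(−5λ) · λ^43e^(−8λ) = λ^50e^(−13λ), i.e. Gamma(shape=51, rate=13).
The mode of a Gamma(a, b) with a ≥ 1 (shape–rate) is (a−1)/b = 50/13 ≈ 3.85.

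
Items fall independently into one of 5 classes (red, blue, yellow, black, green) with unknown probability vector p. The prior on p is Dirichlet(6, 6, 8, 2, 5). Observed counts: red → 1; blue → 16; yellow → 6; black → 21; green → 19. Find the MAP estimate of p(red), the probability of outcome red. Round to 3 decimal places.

MAP estimate of p(red) = 0.071

The posterior is Dirichlet(αᵢ + nᵢ) = Dirichlet(7, 22, 14, 23, 24).
For a Dirichlet(a₁,…,a_K) with all aᵢ > 1, the mode has j-th component (aⱼ − 1)/(Σaᵢ − K).
Here Σaᵢ = 90 and K = 5, so p(red) = (7 − 1)/(90 − 5) = 6/85 ≈ 0.071.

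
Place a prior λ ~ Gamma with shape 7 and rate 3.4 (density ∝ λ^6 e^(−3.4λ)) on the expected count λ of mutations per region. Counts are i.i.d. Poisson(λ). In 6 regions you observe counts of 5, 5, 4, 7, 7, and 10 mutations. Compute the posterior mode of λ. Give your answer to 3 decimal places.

Σxᵢ = 5+5+4+7+7+10 = 38, with n = 6.
Posterior ∝ λ^6e^(−3.4λ) · λ^38e^(−6λ) = λ^44e^(−9.4λ), i.e. Gamma(shape=45, rate=9.4).
The mode of a Gamma(a, b) with a ≥ 1 (shape–rate) is (a−1)/b = 44/9.4 ≈ 4.681.

λ̂_MAP = 4.681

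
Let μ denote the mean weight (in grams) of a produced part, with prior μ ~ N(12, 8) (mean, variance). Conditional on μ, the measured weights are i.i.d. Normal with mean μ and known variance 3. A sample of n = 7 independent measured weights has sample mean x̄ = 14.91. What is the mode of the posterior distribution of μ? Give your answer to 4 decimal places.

n = 7, x̄ = 14.91.
For a Normal prior and Normal likelihood with known variance, the posterior is Normal; its mode equals its mean, the precision-weighted average.
Prior precision 1/σ₀² = 1/8 = 0.125; data precision n/σ² = 7/3.
μ̂ = (0.125·12 + (7/3)·14.91) / (0.125 + 7/3) = 36.29/(59/24) = 21774/1475 ≈ 14.7620.

μ̂_MAP = 14.7620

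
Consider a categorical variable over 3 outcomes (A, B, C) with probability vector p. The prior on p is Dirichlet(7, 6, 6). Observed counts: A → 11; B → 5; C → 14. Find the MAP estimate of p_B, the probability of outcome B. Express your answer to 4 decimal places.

MAP estimate of p_B = 0.2174

The posterior is Dirichlet(αᵢ + nᵢ) = Dirichlet(18, 11, 20).
For a Dirichlet(a₁,…,a_K) with all aᵢ > 1, the mode has j-th component (aⱼ − 1)/(Σaᵢ − K).
Here Σaᵢ = 49 and K = 3, so p_B = (11 − 1)/(49 − 3) = 10/46 ≈ 0.2174.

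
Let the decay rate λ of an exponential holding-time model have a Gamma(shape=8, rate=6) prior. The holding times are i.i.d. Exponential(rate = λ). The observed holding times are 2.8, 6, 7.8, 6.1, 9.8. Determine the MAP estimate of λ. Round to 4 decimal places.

The Exponential(rate=λ) likelihood is ∝ λ^n e^(−λΣtᵢ). Here n = 5 and Σtᵢ = 2.8 + 6 + 7.8 + 6.1 + 9.8 = 32.5.
Posterior ∝ λ^7e^(−6λ) · λ^5e^(−32.5λ) = λ^12e^(−38.5λ), i.e. Gamma(13, 38.5).
Mode = (a−1)/b = 12/38.5 ≈ 0.3117.

λ̂_MAP = 0.3117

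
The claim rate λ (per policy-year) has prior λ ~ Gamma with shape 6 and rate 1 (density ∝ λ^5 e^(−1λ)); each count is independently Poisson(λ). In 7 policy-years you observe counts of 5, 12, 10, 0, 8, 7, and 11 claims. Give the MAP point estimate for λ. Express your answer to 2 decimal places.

λ̂_MAP = 7.25

Σxᵢ = 5+12+10+0+8+7+11 = 53, with n = 7.
Posterior ∝ λ^5e^(−1λ) · λ^53e^(−7λ) = λ^58e^(−8λ), i.e. Gamma(shape=59, rate=8).
The mode of a Gamma(a, b) with a ≥ 1 (shape–rate) is (a−1)/b = 58/8 ≈ 7.25.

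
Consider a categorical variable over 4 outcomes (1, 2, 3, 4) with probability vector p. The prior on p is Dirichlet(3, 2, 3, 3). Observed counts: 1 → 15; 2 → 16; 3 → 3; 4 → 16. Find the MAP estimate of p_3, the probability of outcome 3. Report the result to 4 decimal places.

The posterior is Dirichlet(αᵢ + nᵢ) = Dirichlet(18, 18, 6, 19).
For a Dirichlet(a₁,…,a_K) with all aᵢ > 1, the mode has j-th component (aⱼ − 1)/(Σaᵢ − K).
Here Σaᵢ = 61 and K = 4, so p_3 = (6 − 1)/(61 − 4) = 5/57 ≈ 0.0877.

MAP estimate: 0.0877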